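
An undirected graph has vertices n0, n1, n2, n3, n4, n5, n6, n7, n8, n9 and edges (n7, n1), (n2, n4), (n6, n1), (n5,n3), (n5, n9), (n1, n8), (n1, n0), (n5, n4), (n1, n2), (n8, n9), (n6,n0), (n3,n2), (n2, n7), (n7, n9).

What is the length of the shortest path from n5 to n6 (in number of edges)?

Distance 0: n5.
Distance 1: n3, n4, n9.
Distance 2: n2, n7, n8.
Distance 3: n1.
Distance 4: n0, n6 — contains n6.

4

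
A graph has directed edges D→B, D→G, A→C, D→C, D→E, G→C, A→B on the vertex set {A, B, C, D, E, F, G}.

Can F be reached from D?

No

Explore from D.
Distance 1: reach B, C, E, G.
The search from D is exhausted; no directed path reaches F.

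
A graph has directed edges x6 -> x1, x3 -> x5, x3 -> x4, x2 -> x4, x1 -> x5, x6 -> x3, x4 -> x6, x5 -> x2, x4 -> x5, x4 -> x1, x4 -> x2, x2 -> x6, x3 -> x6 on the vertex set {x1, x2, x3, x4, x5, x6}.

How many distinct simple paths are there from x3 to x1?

8

x3→x4→x1
x3→x4→x2→x6→x1
x3→x4→x5→x2→x6→x1
x3→x4→x6→x1
x3→x5→x2→x4→x1
x3→x5→x2→x4→x6→x1
x3→x5→x2→x6→x1
x3→x6→x1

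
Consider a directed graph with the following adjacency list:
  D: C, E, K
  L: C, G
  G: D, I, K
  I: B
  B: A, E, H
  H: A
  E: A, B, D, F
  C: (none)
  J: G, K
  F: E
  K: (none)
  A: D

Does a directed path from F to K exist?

Explore from F.
Distance 1: reach E.
Distance 2: reach A, B, D.
Distance 3: reach C, H, K.
Found K.

Yes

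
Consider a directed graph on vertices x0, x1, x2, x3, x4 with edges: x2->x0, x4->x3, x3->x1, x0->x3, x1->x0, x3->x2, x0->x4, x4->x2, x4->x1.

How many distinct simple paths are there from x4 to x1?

3

x4→x1
x4→x2→x0→x3→x1
x4→x3→x1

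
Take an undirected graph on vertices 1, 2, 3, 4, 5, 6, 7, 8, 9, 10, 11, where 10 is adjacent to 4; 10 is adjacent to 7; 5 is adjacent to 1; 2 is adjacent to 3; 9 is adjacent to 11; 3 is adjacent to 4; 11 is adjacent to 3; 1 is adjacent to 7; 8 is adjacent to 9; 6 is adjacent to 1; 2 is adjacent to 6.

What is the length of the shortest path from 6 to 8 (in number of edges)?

Distance 0: 6.
Distance 1: 1, 2.
Distance 2: 3, 5, 7.
Distance 3: 4, 10, 11.
Distance 4: 9.
Distance 5: 8 — contains 8.

5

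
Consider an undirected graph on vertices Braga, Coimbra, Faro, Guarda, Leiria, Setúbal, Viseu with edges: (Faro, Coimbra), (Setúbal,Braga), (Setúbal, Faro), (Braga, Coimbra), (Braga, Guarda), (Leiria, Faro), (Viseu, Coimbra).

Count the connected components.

From Braga: component {Braga, Coimbra, Faro, Guarda, Leiria, Setúbal, Viseu}.
That's 1 component.

1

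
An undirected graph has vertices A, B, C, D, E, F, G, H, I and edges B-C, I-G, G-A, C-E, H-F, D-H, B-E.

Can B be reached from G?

No

Explore from G.
Distance 1: reach A, I.
The search is exhausted without reaching B; it lies in a different component.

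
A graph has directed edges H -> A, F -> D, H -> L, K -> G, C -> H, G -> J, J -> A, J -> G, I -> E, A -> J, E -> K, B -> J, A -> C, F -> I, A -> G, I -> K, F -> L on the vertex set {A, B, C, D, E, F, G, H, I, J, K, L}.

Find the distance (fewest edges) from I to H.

Distance 0: I.
Distance 1: E, K.
Distance 2: G.
Distance 3: J.
Distance 4: A.
Distance 5: C.
Distance 6: H — contains H.

6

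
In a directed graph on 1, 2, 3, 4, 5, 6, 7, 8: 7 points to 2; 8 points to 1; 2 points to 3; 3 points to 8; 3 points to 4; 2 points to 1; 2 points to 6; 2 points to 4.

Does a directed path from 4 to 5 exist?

4 has no outgoing edges, so nothing is reachable from it.

No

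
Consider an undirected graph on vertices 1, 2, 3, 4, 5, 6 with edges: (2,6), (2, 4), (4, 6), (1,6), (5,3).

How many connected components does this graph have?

From 1: component {1, 2, 4, 6}.
From 3: component {3, 5}.
That's 2 components.

2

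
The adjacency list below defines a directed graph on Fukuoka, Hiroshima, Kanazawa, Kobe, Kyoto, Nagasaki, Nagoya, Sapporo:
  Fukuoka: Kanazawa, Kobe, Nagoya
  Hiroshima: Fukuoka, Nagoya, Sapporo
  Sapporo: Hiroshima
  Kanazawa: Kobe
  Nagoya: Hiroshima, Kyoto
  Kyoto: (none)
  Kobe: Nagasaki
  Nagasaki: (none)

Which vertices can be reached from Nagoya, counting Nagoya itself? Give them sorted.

Start at Nagoya.
Its neighbours: Hiroshima, Kyoto.
Then their neighbours: Fukuoka, Sapporo.
Then next layer: Kanazawa, Kobe.
Then next layer: Nagasaki.
Every vertex is now reached.

Fukuoka, Hiroshima, Kanazawa, Kobe, Kyoto, Nagasaki, Nagoya, Sapporo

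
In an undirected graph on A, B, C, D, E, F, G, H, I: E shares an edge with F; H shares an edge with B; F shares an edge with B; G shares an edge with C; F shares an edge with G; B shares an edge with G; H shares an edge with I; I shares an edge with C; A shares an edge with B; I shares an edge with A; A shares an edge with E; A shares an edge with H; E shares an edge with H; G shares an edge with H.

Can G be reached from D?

No

D has no edges, so nothing is reachable from it.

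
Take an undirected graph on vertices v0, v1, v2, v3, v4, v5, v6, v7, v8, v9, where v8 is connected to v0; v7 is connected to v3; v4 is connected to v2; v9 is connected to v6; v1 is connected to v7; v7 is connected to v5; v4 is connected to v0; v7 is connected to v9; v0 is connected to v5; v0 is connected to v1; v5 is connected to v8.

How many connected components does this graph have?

1

From v0: component {v0, v1, v2, v3, v4, v5, v6, v7, v8, v9}.
That's 1 component.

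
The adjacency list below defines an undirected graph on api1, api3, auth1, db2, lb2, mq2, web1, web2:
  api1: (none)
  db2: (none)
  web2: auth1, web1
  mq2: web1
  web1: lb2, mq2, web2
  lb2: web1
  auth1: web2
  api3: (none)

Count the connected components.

4

From api1: component {api1}.
From api3: component {api3}.
From auth1: component {auth1, lb2, mq2, web1, web2}.
From db2: component {db2}.
That's 4 components.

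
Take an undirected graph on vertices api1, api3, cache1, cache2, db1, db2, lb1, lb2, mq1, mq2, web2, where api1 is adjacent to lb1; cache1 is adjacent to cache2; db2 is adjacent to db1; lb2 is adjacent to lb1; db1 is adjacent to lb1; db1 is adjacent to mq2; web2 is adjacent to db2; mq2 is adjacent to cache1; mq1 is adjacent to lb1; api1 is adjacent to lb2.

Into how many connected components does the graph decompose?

2

From api1: component {api1, cache1, cache2, db1, db2, lb1, lb2, mq1, mq2, web2}.
From api3: component {api3}.
That's 2 components.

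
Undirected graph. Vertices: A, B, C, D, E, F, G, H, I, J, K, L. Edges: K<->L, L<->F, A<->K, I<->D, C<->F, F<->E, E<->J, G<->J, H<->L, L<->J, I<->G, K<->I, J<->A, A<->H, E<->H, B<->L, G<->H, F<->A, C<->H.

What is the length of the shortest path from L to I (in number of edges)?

Distance 0: L.
Distance 1: B, F, H, J, K.
Distance 2: A, C, E, G, I — contains I.

2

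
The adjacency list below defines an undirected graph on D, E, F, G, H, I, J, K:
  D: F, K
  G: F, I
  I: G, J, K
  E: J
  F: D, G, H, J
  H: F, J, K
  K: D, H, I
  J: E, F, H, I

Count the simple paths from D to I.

D–F–G–I
D–F–H–J–I
D–F–H–K–I
D–F–J–H–K–I
D–F–J–I
D–K–H–F–G–I
D–K–H–F–J–I
D–K–H–J–F–G–I
D–K–H–J–I
D–K–I

10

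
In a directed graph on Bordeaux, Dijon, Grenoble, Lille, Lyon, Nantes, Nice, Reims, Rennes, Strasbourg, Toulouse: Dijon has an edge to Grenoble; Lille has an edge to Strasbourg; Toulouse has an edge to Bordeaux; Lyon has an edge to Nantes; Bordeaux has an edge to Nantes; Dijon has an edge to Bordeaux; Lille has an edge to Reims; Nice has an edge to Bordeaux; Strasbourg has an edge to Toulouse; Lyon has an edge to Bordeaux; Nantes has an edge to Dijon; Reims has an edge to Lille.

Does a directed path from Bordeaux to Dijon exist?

Yes

Explore from Bordeaux.
Distance 1: reach Nantes.
Distance 2: reach Dijon.
Found Dijon.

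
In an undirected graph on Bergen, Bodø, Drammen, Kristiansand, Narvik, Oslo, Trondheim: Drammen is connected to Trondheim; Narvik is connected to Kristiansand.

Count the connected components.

5

From Bergen: component {Bergen}.
From Bodø: component {Bodø}.
From Drammen: component {Drammen, Trondheim}.
From Kristiansand: component {Kristiansand, Narvik}.
From Oslo: component {Oslo}.
That's 5 components.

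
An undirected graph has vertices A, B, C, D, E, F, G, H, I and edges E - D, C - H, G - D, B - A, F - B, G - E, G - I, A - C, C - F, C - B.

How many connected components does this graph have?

2

From A: component {A, B, C, F, H}.
From D: component {D, E, G, I}.
That's 2 components.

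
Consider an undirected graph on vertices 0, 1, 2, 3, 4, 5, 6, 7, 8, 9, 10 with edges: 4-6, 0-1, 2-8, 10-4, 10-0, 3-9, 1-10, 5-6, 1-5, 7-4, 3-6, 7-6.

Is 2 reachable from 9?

Explore from 9.
Distance 1: reach 3.
Distance 2: reach 6.
Distance 3: reach 4, 5, 7.
Distance 4: reach 1, 10.
Distance 5: reach 0.
The search is exhausted without reaching 2; it lies in a different component.

No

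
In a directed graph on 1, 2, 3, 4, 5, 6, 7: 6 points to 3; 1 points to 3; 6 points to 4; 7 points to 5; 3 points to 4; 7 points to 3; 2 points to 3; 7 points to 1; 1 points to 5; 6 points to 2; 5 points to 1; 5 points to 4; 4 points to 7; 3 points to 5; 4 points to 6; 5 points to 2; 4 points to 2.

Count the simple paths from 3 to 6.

2

3→4→6
3→5→4→6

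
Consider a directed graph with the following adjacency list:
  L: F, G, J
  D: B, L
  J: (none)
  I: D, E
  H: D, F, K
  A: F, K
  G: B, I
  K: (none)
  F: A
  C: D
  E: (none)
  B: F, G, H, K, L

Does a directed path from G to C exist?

Explore from G.
Distance 1: reach B, I.
Distance 2: reach D, E, F, H, K, L.
Distance 3: reach A, J.
The search from G is exhausted; no directed path reaches C.

No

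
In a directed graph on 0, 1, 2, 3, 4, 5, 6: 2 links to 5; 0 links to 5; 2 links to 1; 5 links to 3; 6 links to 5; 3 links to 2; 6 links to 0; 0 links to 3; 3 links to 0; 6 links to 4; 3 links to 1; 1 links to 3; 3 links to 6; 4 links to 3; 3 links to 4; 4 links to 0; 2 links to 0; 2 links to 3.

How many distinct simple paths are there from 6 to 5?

6→0→3→2→5
6→0→5
6→4→0→3→2→5
6→4→0→5
6→4→3→0→5
6→4→3→2→0→5
6→4→3→2→5
6→5

8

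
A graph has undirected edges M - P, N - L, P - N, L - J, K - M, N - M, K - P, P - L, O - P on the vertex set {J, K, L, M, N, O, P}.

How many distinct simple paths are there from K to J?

K–M–N–L–J
K–M–N–P–L–J
K–M–P–L–J
K–M–P–N–L–J
K–P–L–J
K–P–M–N–L–J
K–P–N–L–J

7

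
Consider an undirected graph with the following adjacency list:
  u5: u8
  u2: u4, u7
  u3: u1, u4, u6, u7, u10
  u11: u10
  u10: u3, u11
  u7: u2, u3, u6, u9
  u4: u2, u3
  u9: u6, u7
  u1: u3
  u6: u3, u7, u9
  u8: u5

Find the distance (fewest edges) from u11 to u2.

Distance 0: u11.
Distance 1: u10.
Distance 2: u3.
Distance 3: u1, u4, u6, u7.
Distance 4: u2, u9 — contains u2.

4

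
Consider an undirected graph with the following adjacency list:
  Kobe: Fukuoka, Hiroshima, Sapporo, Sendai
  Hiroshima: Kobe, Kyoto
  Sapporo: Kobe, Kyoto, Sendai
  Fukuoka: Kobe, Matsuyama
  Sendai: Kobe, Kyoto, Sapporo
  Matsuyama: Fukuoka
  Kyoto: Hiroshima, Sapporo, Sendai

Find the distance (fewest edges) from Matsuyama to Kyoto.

4

Distance 0: Matsuyama.
Distance 1: Fukuoka.
Distance 2: Kobe.
Distance 3: Hiroshima, Sapporo, Sendai.
Distance 4: Kyoto — contains Kyoto.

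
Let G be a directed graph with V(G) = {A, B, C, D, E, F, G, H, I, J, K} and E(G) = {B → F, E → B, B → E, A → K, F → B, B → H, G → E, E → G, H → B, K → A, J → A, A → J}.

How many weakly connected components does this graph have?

5

From A: component {A, J, K}.
From B: component {B, E, F, G, H}.
From C: component {C}.
From D: component {D}.
From I: component {I}.
That's 5 components.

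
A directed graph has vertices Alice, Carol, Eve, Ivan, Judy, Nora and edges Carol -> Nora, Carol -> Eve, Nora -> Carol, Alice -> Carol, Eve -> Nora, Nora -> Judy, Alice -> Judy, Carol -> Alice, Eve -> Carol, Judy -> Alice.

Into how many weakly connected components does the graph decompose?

2

From Alice: component {Alice, Carol, Eve, Judy, Nora}.
From Ivan: component {Ivan}.
That's 2 components.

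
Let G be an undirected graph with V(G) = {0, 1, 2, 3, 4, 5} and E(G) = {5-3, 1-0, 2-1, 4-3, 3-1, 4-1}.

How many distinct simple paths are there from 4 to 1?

2

4–1
4–3–1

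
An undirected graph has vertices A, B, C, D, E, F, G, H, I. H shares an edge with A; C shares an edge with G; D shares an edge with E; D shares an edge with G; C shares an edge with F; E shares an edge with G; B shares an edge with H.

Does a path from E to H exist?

No

Explore from E.
Distance 1: reach D, G.
Distance 2: reach C.
Distance 3: reach F.
The search is exhausted without reaching H; it lies in a different component.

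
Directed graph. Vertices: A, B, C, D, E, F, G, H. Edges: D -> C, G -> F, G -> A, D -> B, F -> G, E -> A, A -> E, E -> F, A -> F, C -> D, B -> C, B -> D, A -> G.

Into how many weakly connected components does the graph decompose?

3

From A: component {A, E, F, G}.
From B: component {B, C, D}.
From H: component {H}.
That's 3 components.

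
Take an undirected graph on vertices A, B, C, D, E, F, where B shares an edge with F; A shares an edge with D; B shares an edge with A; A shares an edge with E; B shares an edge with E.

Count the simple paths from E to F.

2

E–A–B–F
E–B–F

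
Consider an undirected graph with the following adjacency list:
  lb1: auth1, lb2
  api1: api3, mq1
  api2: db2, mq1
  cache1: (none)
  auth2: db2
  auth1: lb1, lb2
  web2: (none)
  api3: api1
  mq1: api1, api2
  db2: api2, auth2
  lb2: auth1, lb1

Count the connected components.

From api1: component {api1, api2, api3, auth2, db2, mq1}.
From auth1: component {auth1, lb1, lb2}.
From cache1: component {cache1}.
From web2: component {web2}.
That's 4 components.

4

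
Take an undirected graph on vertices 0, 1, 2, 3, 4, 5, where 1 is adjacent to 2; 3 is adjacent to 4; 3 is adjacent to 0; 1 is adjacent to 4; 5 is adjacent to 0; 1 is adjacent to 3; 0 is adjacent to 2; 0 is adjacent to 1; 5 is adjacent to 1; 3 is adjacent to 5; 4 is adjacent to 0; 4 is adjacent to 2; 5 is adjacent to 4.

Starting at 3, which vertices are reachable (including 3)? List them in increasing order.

Start at 3.
Its neighbours: 0, 1, 4, 5.
Then their neighbours: 2.
Every vertex is now reached.

0, 1, 2, 3, 4, 5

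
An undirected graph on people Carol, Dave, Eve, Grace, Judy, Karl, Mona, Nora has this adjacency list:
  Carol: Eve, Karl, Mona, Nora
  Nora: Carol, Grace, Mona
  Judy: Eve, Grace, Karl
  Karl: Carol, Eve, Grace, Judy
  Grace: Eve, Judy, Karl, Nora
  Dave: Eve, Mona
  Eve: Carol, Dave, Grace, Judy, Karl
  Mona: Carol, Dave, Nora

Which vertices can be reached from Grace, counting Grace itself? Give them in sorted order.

Carol, Dave, Eve, Grace, Judy, Karl, Mona, Nora

Start at Grace.
Its neighbours: Eve, Judy, Karl, Nora.
Then their neighbours: Carol, Dave, Mona.
Every vertex is now reached.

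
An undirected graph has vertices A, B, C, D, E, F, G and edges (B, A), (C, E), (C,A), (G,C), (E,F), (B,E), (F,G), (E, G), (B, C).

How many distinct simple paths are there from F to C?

8

F–E–B–A–C
F–E–B–C
F–E–C
F–E–G–C
F–G–C
F–G–E–B–A–C
F–G–E–B–C
F–G–E–C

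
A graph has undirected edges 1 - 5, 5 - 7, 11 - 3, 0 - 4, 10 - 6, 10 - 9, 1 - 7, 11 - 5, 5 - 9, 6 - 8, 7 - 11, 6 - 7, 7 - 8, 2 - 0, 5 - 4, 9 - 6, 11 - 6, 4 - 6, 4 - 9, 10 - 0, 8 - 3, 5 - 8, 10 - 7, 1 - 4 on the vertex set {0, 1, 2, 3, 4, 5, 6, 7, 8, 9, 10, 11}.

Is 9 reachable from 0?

Explore from 0.
Distance 1: reach 2, 4, 10.
Distance 2: reach 1, 5, 6, 7, 9.
Found 9.

Yes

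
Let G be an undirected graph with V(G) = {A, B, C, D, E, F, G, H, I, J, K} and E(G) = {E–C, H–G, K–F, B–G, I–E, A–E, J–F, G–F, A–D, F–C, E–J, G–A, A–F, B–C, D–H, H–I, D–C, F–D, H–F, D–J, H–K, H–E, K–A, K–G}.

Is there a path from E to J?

Explore from E.
Distance 1: reach A, C, H, I, J.
Found J.

Yes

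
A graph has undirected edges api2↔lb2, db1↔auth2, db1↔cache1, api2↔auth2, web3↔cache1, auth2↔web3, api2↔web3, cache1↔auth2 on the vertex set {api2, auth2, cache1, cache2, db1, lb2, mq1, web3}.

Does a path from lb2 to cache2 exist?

No

Explore from lb2.
Distance 1: reach api2.
Distance 2: reach auth2, web3.
Distance 3: reach cache1, db1.
The search is exhausted without reaching cache2; it lies in a different component.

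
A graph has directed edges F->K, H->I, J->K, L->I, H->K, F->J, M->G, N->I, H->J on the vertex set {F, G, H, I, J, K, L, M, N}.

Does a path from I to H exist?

I has no outgoing edges, so nothing is reachable from it.

No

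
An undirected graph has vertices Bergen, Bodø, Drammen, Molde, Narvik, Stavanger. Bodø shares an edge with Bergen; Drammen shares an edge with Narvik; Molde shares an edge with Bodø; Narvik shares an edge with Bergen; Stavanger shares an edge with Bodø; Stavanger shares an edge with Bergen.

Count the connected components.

1

From Bergen: component {Bergen, Bodø, Drammen, Molde, Narvik, Stavanger}.
That's 1 component.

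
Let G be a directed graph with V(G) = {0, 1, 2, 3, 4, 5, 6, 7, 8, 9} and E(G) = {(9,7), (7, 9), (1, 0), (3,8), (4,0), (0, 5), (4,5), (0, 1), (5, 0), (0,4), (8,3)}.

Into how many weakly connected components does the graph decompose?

From 0: component {0, 1, 4, 5}.
From 2: component {2}.
From 3: component {3, 8}.
From 6: component {6}.
From 7: component {7, 9}.
That's 5 components.

5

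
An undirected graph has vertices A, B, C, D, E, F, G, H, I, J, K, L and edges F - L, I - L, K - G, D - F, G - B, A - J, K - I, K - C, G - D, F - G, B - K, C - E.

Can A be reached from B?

No

Explore from B.
Distance 1: reach G, K.
Distance 2: reach C, D, F, I.
Distance 3: reach E, L.
The search is exhausted without reaching A; it lies in a different component.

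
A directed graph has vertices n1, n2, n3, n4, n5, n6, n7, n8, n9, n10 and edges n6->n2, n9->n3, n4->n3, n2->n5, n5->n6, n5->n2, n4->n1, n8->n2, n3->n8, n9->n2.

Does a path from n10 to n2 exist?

No

n10 has no outgoing edges, so nothing is reachable from it.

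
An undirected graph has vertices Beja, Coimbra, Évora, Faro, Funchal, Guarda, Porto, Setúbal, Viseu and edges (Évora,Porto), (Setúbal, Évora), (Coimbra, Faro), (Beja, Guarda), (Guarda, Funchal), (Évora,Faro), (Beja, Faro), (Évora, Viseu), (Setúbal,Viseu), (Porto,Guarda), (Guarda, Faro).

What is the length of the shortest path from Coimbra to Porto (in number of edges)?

3

Distance 0: Coimbra.
Distance 1: Faro.
Distance 2: Beja, Évora, Guarda.
Distance 3: Funchal, Porto, Setúbal, Viseu — contains Porto.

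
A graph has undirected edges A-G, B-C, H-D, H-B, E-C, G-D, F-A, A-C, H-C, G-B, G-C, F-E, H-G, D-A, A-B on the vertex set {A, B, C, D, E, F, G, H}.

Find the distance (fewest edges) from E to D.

3

Distance 0: E.
Distance 1: C, F.
Distance 2: A, B, G, H.
Distance 3: D — contains D.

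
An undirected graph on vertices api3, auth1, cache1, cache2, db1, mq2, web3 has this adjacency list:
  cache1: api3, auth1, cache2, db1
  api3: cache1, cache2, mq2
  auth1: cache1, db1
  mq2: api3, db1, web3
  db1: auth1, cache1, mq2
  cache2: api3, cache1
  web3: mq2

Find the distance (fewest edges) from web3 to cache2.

3

Distance 0: web3.
Distance 1: mq2.
Distance 2: api3, db1.
Distance 3: auth1, cache1, cache2 — contains cache2.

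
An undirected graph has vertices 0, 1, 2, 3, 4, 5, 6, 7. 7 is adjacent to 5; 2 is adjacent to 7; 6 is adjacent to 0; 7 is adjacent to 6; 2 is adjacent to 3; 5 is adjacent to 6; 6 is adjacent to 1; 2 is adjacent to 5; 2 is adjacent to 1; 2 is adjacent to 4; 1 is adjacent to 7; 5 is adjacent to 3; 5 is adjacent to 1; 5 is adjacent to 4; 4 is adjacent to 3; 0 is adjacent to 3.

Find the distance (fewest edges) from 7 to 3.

Distance 0: 7.
Distance 1: 1, 2, 5, 6.
Distance 2: 0, 3, 4 — contains 3.

2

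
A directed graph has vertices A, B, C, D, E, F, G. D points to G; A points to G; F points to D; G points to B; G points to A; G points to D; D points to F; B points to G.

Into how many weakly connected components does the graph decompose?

From A: component {A, B, D, F, G}.
From C: component {C}.
From E: component {E}.
That's 3 components.

3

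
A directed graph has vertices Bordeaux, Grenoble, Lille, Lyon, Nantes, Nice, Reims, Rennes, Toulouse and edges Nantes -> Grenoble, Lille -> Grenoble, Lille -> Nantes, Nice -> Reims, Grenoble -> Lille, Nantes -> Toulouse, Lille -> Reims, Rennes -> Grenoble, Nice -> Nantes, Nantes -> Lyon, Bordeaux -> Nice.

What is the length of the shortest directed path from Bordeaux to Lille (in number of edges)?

4

Distance 0: Bordeaux.
Distance 1: Nice.
Distance 2: Nantes, Reims.
Distance 3: Grenoble, Lyon, Toulouse.
Distance 4: Lille — contains Lille.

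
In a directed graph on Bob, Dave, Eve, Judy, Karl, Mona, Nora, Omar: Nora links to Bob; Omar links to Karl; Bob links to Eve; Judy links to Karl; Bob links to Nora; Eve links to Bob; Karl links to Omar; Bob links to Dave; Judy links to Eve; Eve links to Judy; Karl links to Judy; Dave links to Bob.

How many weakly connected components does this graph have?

From Bob: component {Bob, Dave, Eve, Judy, Karl, Nora, Omar}.
From Mona: component {Mona}.
That's 2 components.

2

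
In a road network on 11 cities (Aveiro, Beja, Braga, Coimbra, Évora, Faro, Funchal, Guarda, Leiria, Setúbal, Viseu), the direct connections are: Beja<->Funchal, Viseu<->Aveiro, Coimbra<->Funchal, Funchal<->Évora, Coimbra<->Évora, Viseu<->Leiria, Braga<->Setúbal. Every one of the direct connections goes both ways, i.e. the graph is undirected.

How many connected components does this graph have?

From Aveiro: component {Aveiro, Leiria, Viseu}.
From Beja: component {Beja, Coimbra, Évora, Funchal}.
From Braga: component {Braga, Setúbal}.
From Faro: component {Faro}.
From Guarda: component {Guarda}.
That's 5 components.

5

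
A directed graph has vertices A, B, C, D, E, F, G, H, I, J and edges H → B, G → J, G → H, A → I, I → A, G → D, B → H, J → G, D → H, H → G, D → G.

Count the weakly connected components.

5

From A: component {A, I}.
From B: component {B, D, G, H, J}.
From C: component {C}.
From E: component {E}.
From F: component {F}.
That's 5 components.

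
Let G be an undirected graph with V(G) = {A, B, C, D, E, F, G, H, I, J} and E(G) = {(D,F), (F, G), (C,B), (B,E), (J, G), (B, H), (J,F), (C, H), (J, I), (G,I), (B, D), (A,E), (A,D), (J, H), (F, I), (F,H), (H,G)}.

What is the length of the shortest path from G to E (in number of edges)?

Distance 0: G.
Distance 1: F, H, I, J.
Distance 2: B, C, D.
Distance 3: A, E — contains E.

3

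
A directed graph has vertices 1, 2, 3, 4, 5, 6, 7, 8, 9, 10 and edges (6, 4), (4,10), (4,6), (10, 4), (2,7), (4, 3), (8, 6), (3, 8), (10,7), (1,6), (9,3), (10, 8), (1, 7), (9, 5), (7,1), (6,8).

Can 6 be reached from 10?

Explore from 10.
Distance 1: reach 4, 7, 8.
Distance 2: reach 1, 3, 6.
Found 6.

Yes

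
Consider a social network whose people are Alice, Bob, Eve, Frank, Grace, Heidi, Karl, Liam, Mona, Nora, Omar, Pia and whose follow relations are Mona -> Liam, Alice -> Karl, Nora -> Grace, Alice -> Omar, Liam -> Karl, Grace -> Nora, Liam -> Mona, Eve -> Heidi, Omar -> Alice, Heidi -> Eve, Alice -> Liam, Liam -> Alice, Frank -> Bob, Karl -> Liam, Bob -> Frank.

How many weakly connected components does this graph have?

5

From Alice: component {Alice, Karl, Liam, Mona, Omar}.
From Bob: component {Bob, Frank}.
From Eve: component {Eve, Heidi}.
From Grace: component {Grace, Nora}.
From Pia: component {Pia}.
That's 5 components.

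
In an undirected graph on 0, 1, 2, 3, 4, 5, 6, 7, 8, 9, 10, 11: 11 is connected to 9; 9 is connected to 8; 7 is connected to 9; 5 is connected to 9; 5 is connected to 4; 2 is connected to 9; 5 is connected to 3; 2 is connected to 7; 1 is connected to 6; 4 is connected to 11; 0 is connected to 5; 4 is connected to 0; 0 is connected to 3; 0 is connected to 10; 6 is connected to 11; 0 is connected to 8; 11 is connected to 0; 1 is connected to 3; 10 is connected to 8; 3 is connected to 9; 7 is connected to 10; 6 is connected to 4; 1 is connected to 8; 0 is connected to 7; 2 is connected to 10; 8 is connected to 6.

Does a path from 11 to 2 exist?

Yes

Explore from 11.
Distance 1: reach 0, 4, 6, 9.
Distance 2: reach 1, 2, 3, 5, 7, 8, 10.
Found 2.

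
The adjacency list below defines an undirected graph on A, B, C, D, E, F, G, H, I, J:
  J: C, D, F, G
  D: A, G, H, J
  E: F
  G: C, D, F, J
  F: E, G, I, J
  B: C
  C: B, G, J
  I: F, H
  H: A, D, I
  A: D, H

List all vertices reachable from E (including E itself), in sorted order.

A, B, C, D, E, F, G, H, I, J

Start at E.
Its neighbours: F.
Then their neighbours: G, I, J.
Then next layer: C, D, H.
Then next layer: A, B.
Every vertex is now reached.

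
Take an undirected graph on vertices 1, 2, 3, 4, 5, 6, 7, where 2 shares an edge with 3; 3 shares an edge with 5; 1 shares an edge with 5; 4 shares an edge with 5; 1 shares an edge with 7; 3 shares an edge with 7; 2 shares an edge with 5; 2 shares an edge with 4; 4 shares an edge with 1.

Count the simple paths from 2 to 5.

2–3–5
2–3–7–1–4–5
2–3–7–1–5
2–4–1–5
2–4–1–7–3–5
2–4–5
2–5

7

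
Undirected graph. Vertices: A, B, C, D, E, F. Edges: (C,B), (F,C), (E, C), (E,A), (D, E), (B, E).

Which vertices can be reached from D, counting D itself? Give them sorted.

A, B, C, D, E, F

Start at D.
Its neighbours: E.
Then their neighbours: A, B, C.
Then next layer: F.
Every vertex is now reached.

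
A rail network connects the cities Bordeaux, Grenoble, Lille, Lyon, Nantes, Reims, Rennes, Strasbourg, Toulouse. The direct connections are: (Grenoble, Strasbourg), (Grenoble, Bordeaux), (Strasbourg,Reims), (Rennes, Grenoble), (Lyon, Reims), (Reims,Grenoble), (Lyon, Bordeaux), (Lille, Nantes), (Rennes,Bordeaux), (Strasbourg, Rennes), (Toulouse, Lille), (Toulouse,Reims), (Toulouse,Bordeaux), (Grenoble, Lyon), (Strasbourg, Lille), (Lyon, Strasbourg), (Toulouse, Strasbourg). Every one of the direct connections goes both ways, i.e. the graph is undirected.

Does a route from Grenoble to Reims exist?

Yes

Explore from Grenoble.
Distance 1: reach Bordeaux, Lyon, Reims, Rennes, Strasbourg.
Found Reims.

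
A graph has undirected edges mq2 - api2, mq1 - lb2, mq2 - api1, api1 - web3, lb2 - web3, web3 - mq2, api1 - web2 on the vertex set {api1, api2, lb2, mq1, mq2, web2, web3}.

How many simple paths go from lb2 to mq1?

1

lb2–mq1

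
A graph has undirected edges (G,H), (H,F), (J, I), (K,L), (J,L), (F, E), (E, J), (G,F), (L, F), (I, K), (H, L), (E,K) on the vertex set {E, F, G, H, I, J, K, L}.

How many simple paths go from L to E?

L–F–E
L–H–F–E
L–H–G–F–E
L–J–E
L–J–I–K–E
L–K–E
L–K–I–J–E

7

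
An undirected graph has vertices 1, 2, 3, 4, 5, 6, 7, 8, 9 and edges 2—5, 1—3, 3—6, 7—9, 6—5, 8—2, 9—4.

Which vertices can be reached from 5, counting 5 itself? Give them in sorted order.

1, 2, 3, 5, 6, 8

Start at 5.
Its neighbours: 2, 6.
Then their neighbours: 3, 8.
Then next layer: 1.
Nothing further is reachable.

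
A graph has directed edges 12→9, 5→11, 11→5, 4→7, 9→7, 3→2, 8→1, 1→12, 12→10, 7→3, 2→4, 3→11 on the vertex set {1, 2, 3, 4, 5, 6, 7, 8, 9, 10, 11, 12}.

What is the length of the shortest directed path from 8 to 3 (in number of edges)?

Distance 0: 8.
Distance 1: 1.
Distance 2: 12.
Distance 3: 9, 10.
Distance 4: 7.
Distance 5: 3 — contains 3.

5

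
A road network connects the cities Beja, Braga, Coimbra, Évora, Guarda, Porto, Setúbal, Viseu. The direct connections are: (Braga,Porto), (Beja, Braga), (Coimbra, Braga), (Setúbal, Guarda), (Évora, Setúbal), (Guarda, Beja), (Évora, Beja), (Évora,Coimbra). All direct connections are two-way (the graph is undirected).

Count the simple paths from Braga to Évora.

Braga–Beja–Évora
Braga–Beja–Guarda–Setúbal–Évora
Braga–Coimbra–Évora

3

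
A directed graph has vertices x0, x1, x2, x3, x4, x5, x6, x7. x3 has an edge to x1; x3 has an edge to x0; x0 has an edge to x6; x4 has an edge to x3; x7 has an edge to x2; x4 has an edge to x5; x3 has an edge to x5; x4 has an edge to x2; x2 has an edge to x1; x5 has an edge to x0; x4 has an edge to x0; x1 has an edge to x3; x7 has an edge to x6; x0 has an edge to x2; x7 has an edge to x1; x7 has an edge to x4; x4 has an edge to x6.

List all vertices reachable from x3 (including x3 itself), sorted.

Start at x3.
Its neighbours: x0, x1, x5.
Then their neighbours: x2, x6.
Nothing further is reachable.

x0, x1, x2, x3, x5, x6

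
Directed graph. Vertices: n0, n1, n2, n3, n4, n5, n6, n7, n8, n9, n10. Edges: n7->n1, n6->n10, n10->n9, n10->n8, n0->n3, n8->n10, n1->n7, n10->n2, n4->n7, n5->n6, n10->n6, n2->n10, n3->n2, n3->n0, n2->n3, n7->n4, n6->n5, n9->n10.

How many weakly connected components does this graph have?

From n0: component {n0, n2, n3, n5, n6, n8, n9, n10}.
From n1: component {n1, n4, n7}.
That's 2 components.

2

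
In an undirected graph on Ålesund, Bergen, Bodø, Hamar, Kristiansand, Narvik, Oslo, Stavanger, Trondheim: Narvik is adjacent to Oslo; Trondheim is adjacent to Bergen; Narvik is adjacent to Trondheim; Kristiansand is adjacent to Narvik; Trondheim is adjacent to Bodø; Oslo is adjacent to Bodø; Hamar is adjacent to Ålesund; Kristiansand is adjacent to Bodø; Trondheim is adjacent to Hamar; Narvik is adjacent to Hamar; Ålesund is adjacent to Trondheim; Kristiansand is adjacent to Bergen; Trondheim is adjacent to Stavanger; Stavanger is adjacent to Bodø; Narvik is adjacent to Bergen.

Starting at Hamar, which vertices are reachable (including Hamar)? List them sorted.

Start at Hamar.
Its neighbours: Ålesund, Narvik, Trondheim.
Then their neighbours: Bergen, Bodø, Kristiansand, Oslo, Stavanger.
Every vertex is now reached.

Ålesund, Bergen, Bodø, Hamar, Kristiansand, Narvik, Oslo, Stavanger, Trondheim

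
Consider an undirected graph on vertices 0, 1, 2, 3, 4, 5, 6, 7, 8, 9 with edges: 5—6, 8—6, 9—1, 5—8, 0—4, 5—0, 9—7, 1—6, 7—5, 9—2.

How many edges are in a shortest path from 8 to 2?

4

Distance 0: 8.
Distance 1: 5, 6.
Distance 2: 0, 1, 7.
Distance 3: 4, 9.
Distance 4: 2 — contains 2.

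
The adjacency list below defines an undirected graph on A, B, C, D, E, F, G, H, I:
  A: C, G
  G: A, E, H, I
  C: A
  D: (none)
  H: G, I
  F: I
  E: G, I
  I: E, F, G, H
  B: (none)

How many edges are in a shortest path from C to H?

3

Distance 0: C.
Distance 1: A.
Distance 2: G.
Distance 3: E, H, I — contains H.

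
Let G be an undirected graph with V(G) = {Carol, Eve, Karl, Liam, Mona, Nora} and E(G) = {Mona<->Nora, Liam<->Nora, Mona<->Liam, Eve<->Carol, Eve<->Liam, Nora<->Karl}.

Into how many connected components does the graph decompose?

From Carol: component {Carol, Eve, Karl, Liam, Mona, Nora}.
That's 1 component.

1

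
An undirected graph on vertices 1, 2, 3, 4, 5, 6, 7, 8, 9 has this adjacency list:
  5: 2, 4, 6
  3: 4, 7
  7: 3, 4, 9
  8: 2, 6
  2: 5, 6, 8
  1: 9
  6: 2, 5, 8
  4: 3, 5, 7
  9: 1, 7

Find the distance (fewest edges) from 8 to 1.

Distance 0: 8.
Distance 1: 2, 6.
Distance 2: 5.
Distance 3: 4.
Distance 4: 3, 7.
Distance 5: 9.
Distance 6: 1 — contains 1.

6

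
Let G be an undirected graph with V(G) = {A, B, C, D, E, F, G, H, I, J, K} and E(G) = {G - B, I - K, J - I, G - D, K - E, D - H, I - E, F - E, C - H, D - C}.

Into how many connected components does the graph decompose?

From A: component {A}.
From B: component {B, C, D, G, H}.
From E: component {E, F, I, J, K}.
That's 3 components.

3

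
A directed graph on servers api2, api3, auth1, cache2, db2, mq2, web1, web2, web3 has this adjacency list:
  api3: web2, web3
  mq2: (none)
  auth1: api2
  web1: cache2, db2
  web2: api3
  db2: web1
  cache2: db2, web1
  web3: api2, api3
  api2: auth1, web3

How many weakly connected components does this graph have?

3

From api2: component {api2, api3, auth1, web2, web3}.
From cache2: component {cache2, db2, web1}.
From mq2: component {mq2}.
That's 3 components.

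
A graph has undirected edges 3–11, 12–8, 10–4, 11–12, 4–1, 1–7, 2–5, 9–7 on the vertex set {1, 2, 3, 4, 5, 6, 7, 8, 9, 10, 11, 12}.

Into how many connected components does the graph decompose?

From 1: component {1, 4, 7, 9, 10}.
From 2: component {2, 5}.
From 3: component {3, 8, 11, 12}.
From 6: component {6}.
That's 4 components.

4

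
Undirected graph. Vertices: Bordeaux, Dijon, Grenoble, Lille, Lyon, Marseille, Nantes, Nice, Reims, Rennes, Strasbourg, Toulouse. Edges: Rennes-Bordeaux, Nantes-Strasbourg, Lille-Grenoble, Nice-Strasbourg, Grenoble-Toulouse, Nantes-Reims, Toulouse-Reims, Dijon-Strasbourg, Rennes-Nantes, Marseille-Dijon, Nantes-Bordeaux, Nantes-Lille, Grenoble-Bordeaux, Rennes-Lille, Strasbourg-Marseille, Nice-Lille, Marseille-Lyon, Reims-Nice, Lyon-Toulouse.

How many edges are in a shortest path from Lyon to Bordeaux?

3

Distance 0: Lyon.
Distance 1: Marseille, Toulouse.
Distance 2: Dijon, Grenoble, Reims, Strasbourg.
Distance 3: Bordeaux, Lille, Nantes, Nice — contains Bordeaux.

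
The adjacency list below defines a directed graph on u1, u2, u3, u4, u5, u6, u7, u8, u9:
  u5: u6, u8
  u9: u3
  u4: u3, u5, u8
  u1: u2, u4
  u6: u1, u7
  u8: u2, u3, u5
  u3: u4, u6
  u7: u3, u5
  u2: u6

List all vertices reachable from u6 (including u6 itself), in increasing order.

u1, u2, u3, u4, u5, u6, u7, u8

Start at u6.
Its neighbours: u1, u7.
Then their neighbours: u2, u3, u4, u5.
Then next layer: u8.
Nothing further is reachable.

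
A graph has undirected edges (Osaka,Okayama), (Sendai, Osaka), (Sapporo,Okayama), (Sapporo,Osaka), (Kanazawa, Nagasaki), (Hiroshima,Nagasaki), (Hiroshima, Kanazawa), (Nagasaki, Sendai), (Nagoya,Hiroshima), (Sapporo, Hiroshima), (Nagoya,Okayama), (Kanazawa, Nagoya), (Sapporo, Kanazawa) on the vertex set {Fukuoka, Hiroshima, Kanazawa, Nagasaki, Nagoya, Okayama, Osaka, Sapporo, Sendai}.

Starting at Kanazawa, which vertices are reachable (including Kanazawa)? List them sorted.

Start at Kanazawa.
Its neighbours: Hiroshima, Nagasaki, Nagoya, Sapporo.
Then their neighbours: Okayama, Osaka, Sendai.
Nothing further is reachable.

Hiroshima, Kanazawa, Nagasaki, Nagoya, Okayama, Osaka, Sapporo, Sendai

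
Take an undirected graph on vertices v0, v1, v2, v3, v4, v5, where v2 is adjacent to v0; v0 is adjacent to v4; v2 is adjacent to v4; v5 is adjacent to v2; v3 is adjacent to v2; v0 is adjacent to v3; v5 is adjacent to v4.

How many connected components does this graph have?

From v0: component {v0, v2, v3, v4, v5}.
From v1: component {v1}.
That's 2 components.

2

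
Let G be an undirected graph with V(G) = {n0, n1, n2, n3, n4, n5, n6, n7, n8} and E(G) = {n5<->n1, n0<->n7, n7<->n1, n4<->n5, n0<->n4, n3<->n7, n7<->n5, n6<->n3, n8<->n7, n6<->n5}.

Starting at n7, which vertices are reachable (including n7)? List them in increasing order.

Start at n7.
Its neighbours: n0, n1, n3, n5, n8.
Then their neighbours: n4, n6.
Nothing further is reachable.

n0, n1, n3, n4, n5, n6, n7, n8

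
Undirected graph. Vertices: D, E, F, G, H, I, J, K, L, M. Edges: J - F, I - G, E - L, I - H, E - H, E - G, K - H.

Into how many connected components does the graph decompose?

4

From D: component {D}.
From E: component {E, G, H, I, K, L}.
From F: component {F, J}.
From M: component {M}.
That's 4 components.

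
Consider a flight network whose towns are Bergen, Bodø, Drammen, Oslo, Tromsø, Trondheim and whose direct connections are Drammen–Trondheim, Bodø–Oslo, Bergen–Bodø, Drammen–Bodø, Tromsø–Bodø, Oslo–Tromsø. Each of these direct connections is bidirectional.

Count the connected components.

From Bergen: component {Bergen, Bodø, Drammen, Oslo, Tromsø, Trondheim}.
That's 1 component.

1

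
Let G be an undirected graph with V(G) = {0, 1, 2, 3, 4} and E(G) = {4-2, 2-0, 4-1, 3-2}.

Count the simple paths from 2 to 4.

1

2–4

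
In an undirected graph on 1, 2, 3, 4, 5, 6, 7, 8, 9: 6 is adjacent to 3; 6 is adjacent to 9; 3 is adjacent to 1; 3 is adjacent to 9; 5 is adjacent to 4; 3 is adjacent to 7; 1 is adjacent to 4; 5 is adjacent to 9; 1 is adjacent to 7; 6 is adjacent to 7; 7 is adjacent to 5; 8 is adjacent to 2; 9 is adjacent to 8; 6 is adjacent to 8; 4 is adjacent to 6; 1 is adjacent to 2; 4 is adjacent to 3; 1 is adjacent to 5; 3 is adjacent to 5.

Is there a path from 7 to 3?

Explore from 7.
Distance 1: reach 1, 3, 5, 6.
Found 3.

Yes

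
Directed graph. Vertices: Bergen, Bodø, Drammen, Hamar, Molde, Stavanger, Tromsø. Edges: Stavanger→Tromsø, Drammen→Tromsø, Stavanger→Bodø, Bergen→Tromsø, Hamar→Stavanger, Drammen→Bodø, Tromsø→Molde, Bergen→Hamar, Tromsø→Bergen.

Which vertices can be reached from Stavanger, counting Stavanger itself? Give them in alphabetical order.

Start at Stavanger.
Its neighbours: Bodø, Tromsø.
Then their neighbours: Bergen, Molde.
Then next layer: Hamar.
Nothing further is reachable.

Bergen, Bodø, Hamar, Molde, Stavanger, Tromsø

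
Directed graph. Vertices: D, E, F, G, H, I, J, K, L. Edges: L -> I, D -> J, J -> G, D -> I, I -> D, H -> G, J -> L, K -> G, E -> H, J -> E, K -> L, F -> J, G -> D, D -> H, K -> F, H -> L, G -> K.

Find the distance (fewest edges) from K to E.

3

Distance 0: K.
Distance 1: F, G, L.
Distance 2: D, I, J.
Distance 3: E, H — contains E.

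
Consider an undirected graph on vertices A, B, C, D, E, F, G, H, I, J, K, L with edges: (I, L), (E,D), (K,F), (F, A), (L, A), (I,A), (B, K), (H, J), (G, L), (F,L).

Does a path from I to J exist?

No

Explore from I.
Distance 1: reach A, L.
Distance 2: reach F, G.
Distance 3: reach K.
Distance 4: reach B.
The search is exhausted without reaching J; it lies in a different component.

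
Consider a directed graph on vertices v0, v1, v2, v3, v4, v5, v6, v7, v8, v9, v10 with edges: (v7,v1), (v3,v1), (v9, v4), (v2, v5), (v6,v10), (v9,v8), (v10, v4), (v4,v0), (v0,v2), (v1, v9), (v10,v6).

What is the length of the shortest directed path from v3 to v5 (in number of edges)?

6

Distance 0: v3.
Distance 1: v1.
Distance 2: v9.
Distance 3: v4, v8.
Distance 4: v0.
Distance 5: v2.
Distance 6: v5 — contains v5.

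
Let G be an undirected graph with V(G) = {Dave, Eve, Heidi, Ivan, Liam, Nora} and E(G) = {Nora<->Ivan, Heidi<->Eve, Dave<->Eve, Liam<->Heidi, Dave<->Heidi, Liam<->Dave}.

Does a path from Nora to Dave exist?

Explore from Nora.
Distance 1: reach Ivan.
The search is exhausted without reaching Dave; it lies in a different component.

No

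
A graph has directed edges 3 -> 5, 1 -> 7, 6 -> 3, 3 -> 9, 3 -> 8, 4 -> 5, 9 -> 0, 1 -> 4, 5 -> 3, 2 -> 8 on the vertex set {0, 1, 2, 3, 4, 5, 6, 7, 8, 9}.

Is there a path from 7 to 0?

No

7 has no outgoing edges, so nothing is reachable from it.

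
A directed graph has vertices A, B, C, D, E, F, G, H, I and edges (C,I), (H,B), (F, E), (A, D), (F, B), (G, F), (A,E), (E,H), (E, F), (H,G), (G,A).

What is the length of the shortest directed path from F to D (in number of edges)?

5

Distance 0: F.
Distance 1: B, E.
Distance 2: H.
Distance 3: G.
Distance 4: A.
Distance 5: D — contains D.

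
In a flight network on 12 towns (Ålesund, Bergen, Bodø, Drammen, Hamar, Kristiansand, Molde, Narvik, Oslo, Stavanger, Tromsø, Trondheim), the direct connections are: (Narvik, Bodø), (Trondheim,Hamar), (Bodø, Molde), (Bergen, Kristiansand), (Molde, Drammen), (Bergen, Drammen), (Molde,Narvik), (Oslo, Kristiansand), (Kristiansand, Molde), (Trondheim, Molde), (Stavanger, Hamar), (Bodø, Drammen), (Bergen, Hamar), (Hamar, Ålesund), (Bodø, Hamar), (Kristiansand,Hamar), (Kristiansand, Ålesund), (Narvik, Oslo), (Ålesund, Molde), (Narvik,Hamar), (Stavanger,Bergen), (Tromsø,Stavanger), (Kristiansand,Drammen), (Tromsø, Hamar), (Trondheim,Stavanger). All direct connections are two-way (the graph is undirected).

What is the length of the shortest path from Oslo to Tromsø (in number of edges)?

Distance 0: Oslo.
Distance 1: Kristiansand, Narvik.
Distance 2: Ålesund, Bergen, Bodø, Drammen, Hamar, Molde.
Distance 3: Stavanger, Tromsø, Trondheim — contains Tromsø.

3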